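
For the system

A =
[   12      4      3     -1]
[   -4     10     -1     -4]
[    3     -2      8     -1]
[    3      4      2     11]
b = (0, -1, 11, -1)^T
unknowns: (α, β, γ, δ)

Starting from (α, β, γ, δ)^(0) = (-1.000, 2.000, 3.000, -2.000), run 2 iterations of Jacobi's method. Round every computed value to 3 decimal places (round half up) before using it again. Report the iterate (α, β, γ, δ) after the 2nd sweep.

(-0.258, -0.970, 1.582, 0.341)

Iteration 1:
  α = (0 - (4)·2.000 - (3)·3.000 - (-1)·-2.000) / (12) = -1.583
  β = (-1 - (-4)·-1.000 - (-1)·3.000 - (-4)·-2.000) / (10) = -1.000
  γ = (11 - (3)·-1.000 - (-2)·2.000 - (-1)·-2.000) / (8) = 2.000
  δ = (-1 - (3)·-1.000 - (4)·2.000 - (2)·3.000) / (11) = -1.091
Iteration 2:
  α = (0 - (4)·-1.000 - (3)·2.000 - (-1)·-1.091) / (12) = -0.258
  β = (-1 - (-4)·-1.583 - (-1)·2.000 - (-4)·-1.091) / (10) = -0.970
  γ = (11 - (3)·-1.583 - (-2)·-1.000 - (-1)·-1.091) / (8) = 1.582
  δ = (-1 - (3)·-1.583 - (4)·-1.000 - (2)·2.000) / (11) = 0.341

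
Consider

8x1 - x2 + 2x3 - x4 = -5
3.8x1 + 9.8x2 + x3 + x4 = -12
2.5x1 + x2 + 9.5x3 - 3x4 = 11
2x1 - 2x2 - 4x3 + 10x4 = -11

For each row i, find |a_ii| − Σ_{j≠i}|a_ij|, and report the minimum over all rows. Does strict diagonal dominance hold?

row 1: |8| − (1+2+1) = 4
row 2: |9.8| − (3.8+1+1) = 4
row 3: |9.5| − (2.5+1+3) = 3
row 4: |10| − (2+2+4) = 2
minimum over rows = 2 → strictly diagonally dominant (convergence guaranteed)

2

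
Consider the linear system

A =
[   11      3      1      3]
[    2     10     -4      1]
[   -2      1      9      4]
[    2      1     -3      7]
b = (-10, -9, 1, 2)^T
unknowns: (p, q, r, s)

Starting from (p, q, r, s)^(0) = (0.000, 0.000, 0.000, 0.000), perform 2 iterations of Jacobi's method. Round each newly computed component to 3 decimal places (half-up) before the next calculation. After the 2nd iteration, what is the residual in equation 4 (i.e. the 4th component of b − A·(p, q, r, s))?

Iteration 1:
  p = (-10 - (3)·0.000 - (1)·0.000 - (3)·0.000) / (11) = -0.909
  q = (-9 - (2)·0.000 - (-4)·0.000 - (1)·0.000) / (10) = -0.900
  r = (1 - (-2)·0.000 - (1)·0.000 - (4)·0.000) / (9) = 0.111
  s = (2 - (2)·0.000 - (1)·0.000 - (-3)·0.000) / (7) = 0.286
Iteration 2:
  p = (-10 - (3)·-0.900 - (1)·0.111 - (3)·0.286) / (11) = -0.752
  q = (-9 - (2)·-0.909 - (-4)·0.111 - (1)·0.286) / (10) = -0.702
  r = (1 - (-2)·-0.909 - (1)·-0.900 - (4)·0.286) / (9) = -0.118
  s = (2 - (2)·-0.909 - (1)·-0.900 - (-3)·0.111) / (7) = 0.722
Residual b − A·x = (-1.670, -1.670, -1.628, -1.202)

-1.202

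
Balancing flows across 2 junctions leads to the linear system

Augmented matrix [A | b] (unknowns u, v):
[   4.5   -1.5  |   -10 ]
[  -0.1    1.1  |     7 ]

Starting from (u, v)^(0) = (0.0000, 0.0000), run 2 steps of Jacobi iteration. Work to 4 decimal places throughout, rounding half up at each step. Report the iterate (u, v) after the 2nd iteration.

(-0.1010, 6.1616)

Iteration 1:
  u = (-10 - (-1.5)·0.0000) / (4.5) = -2.2222
  v = (7 - (-0.1)·0.0000) / (1.1) = 6.3636
Iteration 2:
  u = (-10 - (-1.5)·6.3636) / (4.5) = -0.1010
  v = (7 - (-0.1)·-2.2222) / (1.1) = 6.1616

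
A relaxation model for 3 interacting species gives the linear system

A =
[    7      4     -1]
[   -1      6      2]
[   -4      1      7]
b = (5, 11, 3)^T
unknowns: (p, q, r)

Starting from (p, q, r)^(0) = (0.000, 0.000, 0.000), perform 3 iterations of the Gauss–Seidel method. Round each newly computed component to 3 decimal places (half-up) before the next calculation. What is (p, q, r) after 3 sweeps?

(-0.194, 1.795, 0.061)

Iteration 1:
  p = (5 - (4)·0.000 - (-1)·0.000) / (7) = 0.714
  q = (11 - (-1)·0.714 - (2)·0.000) / (6) = 1.952
  r = (3 - (-4)·0.714 - (1)·1.952) / (7) = 0.558
Iteration 2:
  p = (5 - (4)·1.952 - (-1)·0.558) / (7) = -0.321
  q = (11 - (-1)·-0.321 - (2)·0.558) / (6) = 1.594
  r = (3 - (-4)·-0.321 - (1)·1.594) / (7) = 0.017
Iteration 3:
  p = (5 - (4)·1.594 - (-1)·0.017) / (7) = -0.194
  q = (11 - (-1)·-0.194 - (2)·0.017) / (6) = 1.795
  r = (3 - (-4)·-0.194 - (1)·1.795) / (7) = 0.061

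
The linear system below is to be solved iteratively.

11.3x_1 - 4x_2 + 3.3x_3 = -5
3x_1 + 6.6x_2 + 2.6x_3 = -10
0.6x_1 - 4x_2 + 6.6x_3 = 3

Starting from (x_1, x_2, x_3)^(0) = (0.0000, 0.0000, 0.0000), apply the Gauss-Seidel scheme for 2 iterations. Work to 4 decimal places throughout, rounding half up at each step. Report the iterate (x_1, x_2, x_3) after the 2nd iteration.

(-0.8195, -1.0238, -0.0914)

Iteration 1:
  x_1 = (-5 - (-4)·0.0000 - (3.3)·0.0000) / (11.3) = -0.4425
  x_2 = (-10 - (3)·-0.4425 - (2.6)·0.0000) / (6.6) = -1.3140
  x_3 = (3 - (0.6)·-0.4425 - (-4)·-1.3140) / (6.6) = -0.3016
Iteration 2:
  x_1 = (-5 - (-4)·-1.3140 - (3.3)·-0.3016) / (11.3) = -0.8195
  x_2 = (-10 - (3)·-0.8195 - (2.6)·-0.3016) / (6.6) = -1.0238
  x_3 = (3 - (0.6)·-0.8195 - (-4)·-1.0238) / (6.6) = -0.0914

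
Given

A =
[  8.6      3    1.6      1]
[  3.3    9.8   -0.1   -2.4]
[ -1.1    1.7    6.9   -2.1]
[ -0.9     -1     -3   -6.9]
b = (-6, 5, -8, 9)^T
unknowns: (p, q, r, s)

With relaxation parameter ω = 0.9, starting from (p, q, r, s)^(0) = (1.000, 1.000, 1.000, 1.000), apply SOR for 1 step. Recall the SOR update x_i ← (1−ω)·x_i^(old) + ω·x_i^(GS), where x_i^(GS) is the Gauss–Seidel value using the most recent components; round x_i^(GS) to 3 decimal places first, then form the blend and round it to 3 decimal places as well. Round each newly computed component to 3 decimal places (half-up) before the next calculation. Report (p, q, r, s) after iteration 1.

(-1.114, 1.126, -1.079, -0.668)

Iteration 1:
  p: GS value = (-6 - (3)·1.000 - (1.6)·1.000 - (1)·1.000) / (8.6) = -1.349;  p ← (1−ω)·1.000 + ω·-1.349 = -1.114
  q: GS value = (5 - (3.3)·-1.114 - (-0.1)·1.000 - (-2.4)·1.000) / (9.8) = 1.140;  q ← (1−ω)·1.000 + ω·1.140 = 1.126
  r: GS value = (-8 - (-1.1)·-1.114 - (1.7)·1.126 - (-2.1)·1.000) / (6.9) = -1.310;  r ← (1−ω)·1.000 + ω·-1.310 = -1.079
  s: GS value = (9 - (-0.9)·-1.114 - (-1)·1.126 - (-3)·-1.079) / (-6.9) = -0.853;  s ← (1−ω)·1.000 + ω·-0.853 = -0.668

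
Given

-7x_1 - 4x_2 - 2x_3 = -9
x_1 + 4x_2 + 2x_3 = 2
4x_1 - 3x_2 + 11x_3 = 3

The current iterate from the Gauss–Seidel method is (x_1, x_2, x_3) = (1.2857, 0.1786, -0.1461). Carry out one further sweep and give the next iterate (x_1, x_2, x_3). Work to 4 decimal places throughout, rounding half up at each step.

One sweep:
  x_1 = (-9 - (-4)·0.1786 - (-2)·-0.1461) / (-7) = 1.2254
  x_2 = (2 - (1)·1.2254 - (2)·-0.1461) / (4) = 0.2667
  x_3 = (3 - (4)·1.2254 - (-3)·0.2667) / (11) = -0.1001

(1.2254, 0.2667, -0.1001)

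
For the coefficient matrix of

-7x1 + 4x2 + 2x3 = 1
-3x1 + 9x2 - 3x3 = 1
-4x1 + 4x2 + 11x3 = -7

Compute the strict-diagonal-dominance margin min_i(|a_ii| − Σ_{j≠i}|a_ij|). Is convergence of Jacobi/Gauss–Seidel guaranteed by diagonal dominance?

row 1: |-7| − (4+2) = 1
row 2: |9| − (3+3) = 3
row 3: |11| − (4+4) = 3
minimum over rows = 1 → strictly diagonally dominant (convergence guaranteed)

1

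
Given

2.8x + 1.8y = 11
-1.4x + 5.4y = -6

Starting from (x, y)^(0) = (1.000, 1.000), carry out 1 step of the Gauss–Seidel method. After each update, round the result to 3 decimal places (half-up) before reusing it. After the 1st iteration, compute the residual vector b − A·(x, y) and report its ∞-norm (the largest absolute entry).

Iteration 1:
  x = (11 - (1.8)·1.000) / (2.8) = 3.286
  y = (-6 - (-1.4)·3.286) / (5.4) = -0.259
Residual b − A·x = (2.265, -0.001); ∞-norm = 2.265

2.265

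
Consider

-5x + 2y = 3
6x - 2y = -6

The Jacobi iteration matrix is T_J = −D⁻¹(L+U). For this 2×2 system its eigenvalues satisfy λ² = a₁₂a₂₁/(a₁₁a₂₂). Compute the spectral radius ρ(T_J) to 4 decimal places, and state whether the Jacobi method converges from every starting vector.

1.0954

a₁₂a₂₁/(a₁₁a₂₂) = (2)·(6) / ((-5)·(-2)) = 1.200000
ρ = √|1.200000| = √1.200000 = 1.0954
ρ > 1, so Jacobi diverges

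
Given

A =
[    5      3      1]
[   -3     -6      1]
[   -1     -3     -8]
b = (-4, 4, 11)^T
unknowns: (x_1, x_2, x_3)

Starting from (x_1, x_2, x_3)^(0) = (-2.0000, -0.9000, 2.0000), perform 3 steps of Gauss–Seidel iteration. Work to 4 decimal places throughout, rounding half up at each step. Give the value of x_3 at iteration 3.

-1.0712

Iteration 1:
  x_1 = (-4 - (3)·-0.9000 - (1)·2.0000) / (5) = -0.6600
  x_2 = (4 - (-3)·-0.6600 - (1)·2.0000) / (-6) = -0.0033
  x_3 = (11 - (-1)·-0.6600 - (-3)·-0.0033) / (-8) = -1.2913
Iteration 2:
  x_1 = (-4 - (3)·-0.0033 - (1)·-1.2913) / (5) = -0.5398
  x_2 = (4 - (-3)·-0.5398 - (1)·-1.2913) / (-6) = -0.6120
  x_3 = (11 - (-1)·-0.5398 - (-3)·-0.6120) / (-8) = -1.0780
Iteration 3:
  x_1 = (-4 - (3)·-0.6120 - (1)·-1.0780) / (5) = -0.2172
  x_2 = (4 - (-3)·-0.2172 - (1)·-1.0780) / (-6) = -0.7377
  x_3 = (11 - (-1)·-0.2172 - (-3)·-0.7377) / (-8) = -1.0712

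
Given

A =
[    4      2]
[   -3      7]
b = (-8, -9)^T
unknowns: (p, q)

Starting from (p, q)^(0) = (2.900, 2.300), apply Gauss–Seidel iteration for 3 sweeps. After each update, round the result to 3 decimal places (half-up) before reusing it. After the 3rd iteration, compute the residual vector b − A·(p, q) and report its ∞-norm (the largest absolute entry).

Iteration 1:
  p = (-8 - (2)·2.300) / (4) = -3.150
  q = (-9 - (-3)·-3.150) / (7) = -2.636
Iteration 2:
  p = (-8 - (2)·-2.636) / (4) = -0.682
  q = (-9 - (-3)·-0.682) / (7) = -1.578
Iteration 3:
  p = (-8 - (2)·-1.578) / (4) = -1.211
  q = (-9 - (-3)·-1.211) / (7) = -1.805
Residual b − A·x = (0.454, 0.002); ∞-norm = 0.454

0.454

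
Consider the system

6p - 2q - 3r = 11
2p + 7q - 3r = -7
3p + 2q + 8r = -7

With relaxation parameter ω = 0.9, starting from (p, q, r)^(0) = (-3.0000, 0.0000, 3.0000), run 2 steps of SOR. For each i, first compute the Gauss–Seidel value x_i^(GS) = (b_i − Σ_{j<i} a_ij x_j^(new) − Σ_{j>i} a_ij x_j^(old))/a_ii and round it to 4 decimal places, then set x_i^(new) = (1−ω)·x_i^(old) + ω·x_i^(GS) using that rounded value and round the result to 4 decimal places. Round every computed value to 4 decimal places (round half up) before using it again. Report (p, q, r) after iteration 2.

(1.2037, -1.7548, -0.9290)

Iteration 1:
  p: GS value = (11 - (-2)·0.0000 - (-3)·3.0000) / (6) = 3.3333;  p ← (1−ω)·-3.0000 + ω·3.3333 = 2.7000
  q: GS value = (-7 - (2)·2.7000 - (-3)·3.0000) / (7) = -0.4857;  q ← (1−ω)·0.0000 + ω·-0.4857 = -0.4371
  r: GS value = (-7 - (3)·2.7000 - (2)·-0.4371) / (8) = -1.7782;  r ← (1−ω)·3.0000 + ω·-1.7782 = -1.3004
Iteration 2:
  p: GS value = (11 - (-2)·-0.4371 - (-3)·-1.3004) / (6) = 1.0374;  p ← (1−ω)·2.7000 + ω·1.0374 = 1.2037
  q: GS value = (-7 - (2)·1.2037 - (-3)·-1.3004) / (7) = -1.9012;  q ← (1−ω)·-0.4371 + ω·-1.9012 = -1.7548
  r: GS value = (-7 - (3)·1.2037 - (2)·-1.7548) / (8) = -0.8877;  r ← (1−ω)·-1.3004 + ω·-0.8877 = -0.9290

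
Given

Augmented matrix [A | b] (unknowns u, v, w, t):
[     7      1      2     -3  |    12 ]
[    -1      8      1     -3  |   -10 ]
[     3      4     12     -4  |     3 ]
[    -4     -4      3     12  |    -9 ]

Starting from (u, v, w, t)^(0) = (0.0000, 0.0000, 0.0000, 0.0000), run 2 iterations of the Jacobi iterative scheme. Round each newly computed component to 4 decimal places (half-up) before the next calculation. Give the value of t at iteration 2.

-0.6577

Iteration 1:
  u = (12 - (1)·0.0000 - (2)·0.0000 - (-3)·0.0000) / (7) = 1.7143
  v = (-10 - (-1)·0.0000 - (1)·0.0000 - (-3)·0.0000) / (8) = -1.2500
  w = (3 - (3)·0.0000 - (4)·0.0000 - (-4)·0.0000) / (12) = 0.2500
  t = (-9 - (-4)·0.0000 - (-4)·0.0000 - (3)·0.0000) / (12) = -0.7500
Iteration 2:
  u = (12 - (1)·-1.2500 - (2)·0.2500 - (-3)·-0.7500) / (7) = 1.5000
  v = (-10 - (-1)·1.7143 - (1)·0.2500 - (-3)·-0.7500) / (8) = -1.3482
  w = (3 - (3)·1.7143 - (4)·-1.2500 - (-4)·-0.7500) / (12) = -0.0119
  t = (-9 - (-4)·1.7143 - (-4)·-1.2500 - (3)·0.2500) / (12) = -0.6577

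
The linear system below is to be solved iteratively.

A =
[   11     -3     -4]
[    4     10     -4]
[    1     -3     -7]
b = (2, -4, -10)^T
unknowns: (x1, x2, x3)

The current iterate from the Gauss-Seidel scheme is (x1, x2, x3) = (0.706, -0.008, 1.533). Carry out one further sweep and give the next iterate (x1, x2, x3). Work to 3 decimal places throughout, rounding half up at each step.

(0.737, -0.082, 1.569)

One sweep:
  x1 = (2 - (-3)·-0.008 - (-4)·1.533) / (11) = 0.737
  x2 = (-4 - (4)·0.737 - (-4)·1.533) / (10) = -0.082
  x3 = (-10 - (1)·0.737 - (-3)·-0.082) / (-7) = 1.569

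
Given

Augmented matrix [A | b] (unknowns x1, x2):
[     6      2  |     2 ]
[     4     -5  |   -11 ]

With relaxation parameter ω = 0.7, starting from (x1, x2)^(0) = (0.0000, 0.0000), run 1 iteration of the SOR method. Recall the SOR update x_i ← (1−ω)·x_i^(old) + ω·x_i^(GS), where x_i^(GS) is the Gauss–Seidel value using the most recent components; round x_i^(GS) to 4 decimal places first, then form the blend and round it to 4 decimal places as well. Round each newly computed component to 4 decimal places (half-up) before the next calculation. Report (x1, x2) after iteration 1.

(0.2333, 1.6706)

Iteration 1:
  x1: GS value = (2 - (2)·0.0000) / (6) = 0.3333;  x1 ← (1−ω)·0.0000 + ω·0.3333 = 0.2333
  x2: GS value = (-11 - (4)·0.2333) / (-5) = 2.3866;  x2 ← (1−ω)·0.0000 + ω·2.3866 = 1.6706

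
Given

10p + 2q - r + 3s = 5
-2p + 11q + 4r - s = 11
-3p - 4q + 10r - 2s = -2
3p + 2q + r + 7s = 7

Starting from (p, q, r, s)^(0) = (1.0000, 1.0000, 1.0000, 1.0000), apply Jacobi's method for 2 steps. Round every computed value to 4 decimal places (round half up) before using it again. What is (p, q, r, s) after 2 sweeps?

(0.3453, 0.7766, 0.2222, 0.5974)

Iteration 1:
  p = (5 - (2)·1.0000 - (-1)·1.0000 - (3)·1.0000) / (10) = 0.1000
  q = (11 - (-2)·1.0000 - (4)·1.0000 - (-1)·1.0000) / (11) = 0.9091
  r = (-2 - (-3)·1.0000 - (-4)·1.0000 - (-2)·1.0000) / (10) = 0.7000
  s = (7 - (3)·1.0000 - (2)·1.0000 - (1)·1.0000) / (7) = 0.1429
Iteration 2:
  p = (5 - (2)·0.9091 - (-1)·0.7000 - (3)·0.1429) / (10) = 0.3453
  q = (11 - (-2)·0.1000 - (4)·0.7000 - (-1)·0.1429) / (11) = 0.7766
  r = (-2 - (-3)·0.1000 - (-4)·0.9091 - (-2)·0.1429) / (10) = 0.2222
  s = (7 - (3)·0.1000 - (2)·0.9091 - (1)·0.7000) / (7) = 0.5974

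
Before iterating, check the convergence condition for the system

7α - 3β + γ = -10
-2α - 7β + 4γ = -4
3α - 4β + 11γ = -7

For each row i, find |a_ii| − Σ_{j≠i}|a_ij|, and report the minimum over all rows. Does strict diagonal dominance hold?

1

row 1: |7| − (3+1) = 3
row 2: |-7| − (2+4) = 1
row 3: |11| − (3+4) = 4
minimum over rows = 1 → strictly diagonally dominant (convergence guaranteed)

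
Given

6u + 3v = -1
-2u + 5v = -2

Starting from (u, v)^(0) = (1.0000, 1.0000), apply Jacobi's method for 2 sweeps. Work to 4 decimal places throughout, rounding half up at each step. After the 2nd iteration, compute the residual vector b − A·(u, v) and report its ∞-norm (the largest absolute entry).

Iteration 1:
  u = (-1 - (3)·1.0000) / (6) = -0.6667
  v = (-2 - (-2)·1.0000) / (5) = 0.0000
Iteration 2:
  u = (-1 - (3)·0.0000) / (6) = -0.1667
  v = (-2 - (-2)·-0.6667) / (5) = -0.6667
Residual b − A·x = (2.0003, 1.0001); ∞-norm = 2.0003

2.0003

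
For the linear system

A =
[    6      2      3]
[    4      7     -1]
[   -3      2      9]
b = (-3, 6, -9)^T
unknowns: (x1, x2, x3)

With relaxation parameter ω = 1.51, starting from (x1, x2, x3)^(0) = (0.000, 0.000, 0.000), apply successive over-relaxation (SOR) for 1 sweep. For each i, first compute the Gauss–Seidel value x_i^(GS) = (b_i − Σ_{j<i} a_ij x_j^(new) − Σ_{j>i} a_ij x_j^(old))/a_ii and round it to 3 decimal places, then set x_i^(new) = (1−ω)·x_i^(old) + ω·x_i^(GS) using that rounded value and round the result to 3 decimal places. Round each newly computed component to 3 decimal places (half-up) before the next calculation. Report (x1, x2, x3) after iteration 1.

(-0.755, 1.946, -2.543)

Iteration 1:
  x1: GS value = (-3 - (2)·0.000 - (3)·0.000) / (6) = -0.500;  x1 ← (1−ω)·0.000 + ω·-0.500 = -0.755
  x2: GS value = (6 - (4)·-0.755 - (-1)·0.000) / (7) = 1.289;  x2 ← (1−ω)·0.000 + ω·1.289 = 1.946
  x3: GS value = (-9 - (-3)·-0.755 - (2)·1.946) / (9) = -1.684;  x3 ← (1−ω)·0.000 + ω·-1.684 = -2.543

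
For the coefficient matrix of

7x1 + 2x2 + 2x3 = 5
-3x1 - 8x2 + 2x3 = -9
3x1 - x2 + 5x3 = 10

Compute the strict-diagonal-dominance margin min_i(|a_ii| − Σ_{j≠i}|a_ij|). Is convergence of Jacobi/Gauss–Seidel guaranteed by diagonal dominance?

row 1: |7| − (2+2) = 3
row 2: |-8| − (3+2) = 3
row 3: |5| − (3+1) = 1
minimum over rows = 1 → strictly diagonally dominant (convergence guaranteed)

1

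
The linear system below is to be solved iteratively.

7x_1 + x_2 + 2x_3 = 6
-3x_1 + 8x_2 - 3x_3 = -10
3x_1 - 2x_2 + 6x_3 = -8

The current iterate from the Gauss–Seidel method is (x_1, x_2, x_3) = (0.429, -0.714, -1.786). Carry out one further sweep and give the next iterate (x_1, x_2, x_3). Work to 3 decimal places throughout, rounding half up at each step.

One sweep:
  x_1 = (6 - (1)·-0.714 - (2)·-1.786) / (7) = 1.469
  x_2 = (-10 - (-3)·1.469 - (-3)·-1.786) / (8) = -1.369
  x_3 = (-8 - (3)·1.469 - (-2)·-1.369) / (6) = -2.524

(1.469, -1.369, -2.524)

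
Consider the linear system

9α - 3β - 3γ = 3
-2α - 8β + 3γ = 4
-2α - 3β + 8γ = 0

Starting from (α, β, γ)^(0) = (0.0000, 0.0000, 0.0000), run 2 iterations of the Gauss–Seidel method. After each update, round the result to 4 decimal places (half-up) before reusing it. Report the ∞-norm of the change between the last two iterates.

Iteration 1:
  α = (3 - (-3)·0.0000 - (-3)·0.0000) / (9) = 0.3333
  β = (4 - (-2)·0.3333 - (3)·0.0000) / (-8) = -0.5833
  γ = (0 - (-2)·0.3333 - (-3)·-0.5833) / (8) = -0.1354
Iteration 2:
  α = (3 - (-3)·-0.5833 - (-3)·-0.1354) / (9) = 0.0938
  β = (4 - (-2)·0.0938 - (3)·-0.1354) / (-8) = -0.5742
  γ = (0 - (-2)·0.0938 - (-3)·-0.5742) / (8) = -0.1919
Change: (-0.2395, 0.0091, -0.0565) → max |·| = 0.2395

0.2395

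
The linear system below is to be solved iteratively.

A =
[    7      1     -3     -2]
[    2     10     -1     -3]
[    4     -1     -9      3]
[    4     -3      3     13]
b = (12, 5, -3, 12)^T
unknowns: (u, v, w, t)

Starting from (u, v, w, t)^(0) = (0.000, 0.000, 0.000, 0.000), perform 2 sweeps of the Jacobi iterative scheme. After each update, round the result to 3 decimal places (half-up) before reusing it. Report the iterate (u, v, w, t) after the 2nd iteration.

Iteration 1:
  u = (12 - (1)·0.000 - (-3)·0.000 - (-2)·0.000) / (7) = 1.714
  v = (5 - (2)·0.000 - (-1)·0.000 - (-3)·0.000) / (10) = 0.500
  w = (-3 - (4)·0.000 - (-1)·0.000 - (3)·0.000) / (-9) = 0.333
  t = (12 - (4)·0.000 - (-3)·0.000 - (3)·0.000) / (13) = 0.923
Iteration 2:
  u = (12 - (1)·0.500 - (-3)·0.333 - (-2)·0.923) / (7) = 2.049
  v = (5 - (2)·1.714 - (-1)·0.333 - (-3)·0.923) / (10) = 0.467
  w = (-3 - (4)·1.714 - (-1)·0.500 - (3)·0.923) / (-9) = 1.347
  t = (12 - (4)·1.714 - (-3)·0.500 - (3)·0.333) / (13) = 0.434

(2.049, 0.467, 1.347, 0.434)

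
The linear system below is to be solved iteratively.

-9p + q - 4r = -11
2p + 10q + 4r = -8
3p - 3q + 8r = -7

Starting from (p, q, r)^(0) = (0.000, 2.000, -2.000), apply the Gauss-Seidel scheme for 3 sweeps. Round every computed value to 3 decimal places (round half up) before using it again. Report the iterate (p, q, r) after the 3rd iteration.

Iteration 1:
  p = (-11 - (1)·2.000 - (-4)·-2.000) / (-9) = 2.333
  q = (-8 - (2)·2.333 - (4)·-2.000) / (10) = -0.467
  r = (-7 - (3)·2.333 - (-3)·-0.467) / (8) = -1.925
Iteration 2:
  p = (-11 - (1)·-0.467 - (-4)·-1.925) / (-9) = 2.026
  q = (-8 - (2)·2.026 - (4)·-1.925) / (10) = -0.435
  r = (-7 - (3)·2.026 - (-3)·-0.435) / (8) = -1.798
Iteration 3:
  p = (-11 - (1)·-0.435 - (-4)·-1.798) / (-9) = 1.973
  q = (-8 - (2)·1.973 - (4)·-1.798) / (10) = -0.475
  r = (-7 - (3)·1.973 - (-3)·-0.475) / (8) = -1.793

(1.973, -0.475, -1.793)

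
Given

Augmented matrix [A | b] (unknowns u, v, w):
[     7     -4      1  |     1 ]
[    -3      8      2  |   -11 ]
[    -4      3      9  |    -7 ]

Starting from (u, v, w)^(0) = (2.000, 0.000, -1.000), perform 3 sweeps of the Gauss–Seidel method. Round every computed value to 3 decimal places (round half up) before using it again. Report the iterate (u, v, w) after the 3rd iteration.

(-0.616, -1.488, -0.556)

Iteration 1:
  u = (1 - (-4)·0.000 - (1)·-1.000) / (7) = 0.286
  v = (-11 - (-3)·0.286 - (2)·-1.000) / (8) = -1.018
  w = (-7 - (-4)·0.286 - (3)·-1.018) / (9) = -0.311
Iteration 2:
  u = (1 - (-4)·-1.018 - (1)·-0.311) / (7) = -0.394
  v = (-11 - (-3)·-0.394 - (2)·-0.311) / (8) = -1.445
  w = (-7 - (-4)·-0.394 - (3)·-1.445) / (9) = -0.471
Iteration 3:
  u = (1 - (-4)·-1.445 - (1)·-0.471) / (7) = -0.616
  v = (-11 - (-3)·-0.616 - (2)·-0.471) / (8) = -1.488
  w = (-7 - (-4)·-0.616 - (3)·-1.488) / (9) = -0.556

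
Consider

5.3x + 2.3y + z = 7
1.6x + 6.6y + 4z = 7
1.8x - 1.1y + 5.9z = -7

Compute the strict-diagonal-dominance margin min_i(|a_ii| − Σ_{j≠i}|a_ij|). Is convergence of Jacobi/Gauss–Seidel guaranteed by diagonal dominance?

1

row 1: |5.3| − (2.3+1) = 2
row 2: |6.6| − (1.6+4) = 1
row 3: |5.9| − (1.8+1.1) = 3
minimum over rows = 1 → strictly diagonally dominant (convergence guaranteed)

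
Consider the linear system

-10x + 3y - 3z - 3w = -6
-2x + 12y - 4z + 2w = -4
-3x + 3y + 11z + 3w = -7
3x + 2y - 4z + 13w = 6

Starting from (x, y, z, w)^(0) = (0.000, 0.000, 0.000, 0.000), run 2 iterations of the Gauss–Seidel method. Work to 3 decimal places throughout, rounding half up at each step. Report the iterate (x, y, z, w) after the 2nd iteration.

(0.583, -0.411, -0.429, 0.258)

Iteration 1:
  x = (-6 - (3)·0.000 - (-3)·0.000 - (-3)·0.000) / (-10) = 0.600
  y = (-4 - (-2)·0.600 - (-4)·0.000 - (2)·0.000) / (12) = -0.233
  z = (-7 - (-3)·0.600 - (3)·-0.233 - (3)·0.000) / (11) = -0.409
  w = (6 - (3)·0.600 - (2)·-0.233 - (-4)·-0.409) / (13) = 0.233
Iteration 2:
  x = (-6 - (3)·-0.233 - (-3)·-0.409 - (-3)·0.233) / (-10) = 0.583
  y = (-4 - (-2)·0.583 - (-4)·-0.409 - (2)·0.233) / (12) = -0.411
  z = (-7 - (-3)·0.583 - (3)·-0.411 - (3)·0.233) / (11) = -0.429
  w = (6 - (3)·0.583 - (2)·-0.411 - (-4)·-0.429) / (13) = 0.258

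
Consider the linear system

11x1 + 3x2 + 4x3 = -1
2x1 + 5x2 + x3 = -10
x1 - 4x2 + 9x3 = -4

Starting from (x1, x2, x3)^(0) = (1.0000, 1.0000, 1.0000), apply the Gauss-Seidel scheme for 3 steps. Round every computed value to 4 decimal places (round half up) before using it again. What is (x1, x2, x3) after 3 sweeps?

(1.0205, -2.1128, -1.4969)

Iteration 1:
  x1 = (-1 - (3)·1.0000 - (4)·1.0000) / (11) = -0.7273
  x2 = (-10 - (2)·-0.7273 - (1)·1.0000) / (5) = -1.9091
  x3 = (-4 - (1)·-0.7273 - (-4)·-1.9091) / (9) = -1.2121
Iteration 2:
  x1 = (-1 - (3)·-1.9091 - (4)·-1.2121) / (11) = 0.8705
  x2 = (-10 - (2)·0.8705 - (1)·-1.2121) / (5) = -2.1058
  x3 = (-4 - (1)·0.8705 - (-4)·-2.1058) / (9) = -1.4771
Iteration 3:
  x1 = (-1 - (3)·-2.1058 - (4)·-1.4771) / (11) = 1.0205
  x2 = (-10 - (2)·1.0205 - (1)·-1.4771) / (5) = -2.1128
  x3 = (-4 - (1)·1.0205 - (-4)·-2.1128) / (9) = -1.4969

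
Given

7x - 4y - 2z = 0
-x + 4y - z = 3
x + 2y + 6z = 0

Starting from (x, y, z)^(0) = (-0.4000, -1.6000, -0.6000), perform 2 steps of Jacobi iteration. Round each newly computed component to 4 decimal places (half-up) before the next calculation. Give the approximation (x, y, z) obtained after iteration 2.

(0.4571, 0.6286, 0.0143)

Iteration 1:
  x = (0 - (-4)·-1.6000 - (-2)·-0.6000) / (7) = -1.0857
  y = (3 - (-1)·-0.4000 - (-1)·-0.6000) / (4) = 0.5000
  z = (0 - (1)·-0.4000 - (2)·-1.6000) / (6) = 0.6000
Iteration 2:
  x = (0 - (-4)·0.5000 - (-2)·0.6000) / (7) = 0.4571
  y = (3 - (-1)·-1.0857 - (-1)·0.6000) / (4) = 0.6286
  z = (0 - (1)·-1.0857 - (2)·0.5000) / (6) = 0.0143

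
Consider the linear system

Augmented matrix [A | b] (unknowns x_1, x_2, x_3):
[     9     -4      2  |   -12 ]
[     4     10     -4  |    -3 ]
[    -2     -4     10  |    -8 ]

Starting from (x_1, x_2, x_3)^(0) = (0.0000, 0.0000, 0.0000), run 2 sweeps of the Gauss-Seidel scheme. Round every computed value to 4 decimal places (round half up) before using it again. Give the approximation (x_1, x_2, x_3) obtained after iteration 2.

Iteration 1:
  x_1 = (-12 - (-4)·0.0000 - (2)·0.0000) / (9) = -1.3333
  x_2 = (-3 - (4)·-1.3333 - (-4)·0.0000) / (10) = 0.2333
  x_3 = (-8 - (-2)·-1.3333 - (-4)·0.2333) / (10) = -0.9733
Iteration 2:
  x_1 = (-12 - (-4)·0.2333 - (2)·-0.9733) / (9) = -1.0134
  x_2 = (-3 - (4)·-1.0134 - (-4)·-0.9733) / (10) = -0.2840
  x_3 = (-8 - (-2)·-1.0134 - (-4)·-0.2840) / (10) = -1.1163

(-1.0134, -0.2840, -1.1163)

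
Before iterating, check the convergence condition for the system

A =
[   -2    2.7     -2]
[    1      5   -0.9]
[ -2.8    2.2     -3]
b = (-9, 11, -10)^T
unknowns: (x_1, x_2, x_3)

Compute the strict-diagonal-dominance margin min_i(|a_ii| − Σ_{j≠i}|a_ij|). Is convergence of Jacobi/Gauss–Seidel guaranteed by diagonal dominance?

row 1: |-2| − (2.7+2) = -2.7
row 2: |5| − (1+0.9) = 3.1
row 3: |-3| − (2.8+2.2) = -2
minimum over rows = -2.7 → not strictly diagonally dominant

-2.7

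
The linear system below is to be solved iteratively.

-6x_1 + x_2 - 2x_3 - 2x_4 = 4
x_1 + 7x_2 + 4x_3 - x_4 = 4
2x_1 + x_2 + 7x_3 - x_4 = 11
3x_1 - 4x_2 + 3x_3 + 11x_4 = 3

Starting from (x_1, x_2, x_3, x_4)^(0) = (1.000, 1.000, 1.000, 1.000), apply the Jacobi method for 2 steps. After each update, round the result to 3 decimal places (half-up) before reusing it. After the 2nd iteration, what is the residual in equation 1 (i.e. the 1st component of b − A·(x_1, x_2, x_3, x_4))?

1.544

Iteration 1:
  x_1 = (4 - (1)·1.000 - (-2)·1.000 - (-2)·1.000) / (-6) = -1.167
  x_2 = (4 - (1)·1.000 - (4)·1.000 - (-1)·1.000) / (7) = 0.000
  x_3 = (11 - (2)·1.000 - (1)·1.000 - (-1)·1.000) / (7) = 1.286
  x_4 = (3 - (3)·1.000 - (-4)·1.000 - (3)·1.000) / (11) = 0.091
Iteration 2:
  x_1 = (4 - (1)·0.000 - (-2)·1.286 - (-2)·0.091) / (-6) = -1.126
  x_2 = (4 - (1)·-1.167 - (4)·1.286 - (-1)·0.091) / (7) = 0.016
  x_3 = (11 - (2)·-1.167 - (1)·0.000 - (-1)·0.091) / (7) = 1.918
  x_4 = (3 - (3)·-1.167 - (-4)·0.000 - (3)·1.286) / (11) = 0.240
Residual b − A·x = (1.544, -2.418, 0.050, -1.952)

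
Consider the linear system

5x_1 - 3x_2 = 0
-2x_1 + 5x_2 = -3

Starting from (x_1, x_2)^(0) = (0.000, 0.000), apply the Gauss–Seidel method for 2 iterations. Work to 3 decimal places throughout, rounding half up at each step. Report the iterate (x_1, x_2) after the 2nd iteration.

Iteration 1:
  x_1 = (0 - (-3)·0.000) / (5) = 0.000
  x_2 = (-3 - (-2)·0.000) / (5) = -0.600
Iteration 2:
  x_1 = (0 - (-3)·-0.600) / (5) = -0.360
  x_2 = (-3 - (-2)·-0.360) / (5) = -0.744

(-0.360, -0.744)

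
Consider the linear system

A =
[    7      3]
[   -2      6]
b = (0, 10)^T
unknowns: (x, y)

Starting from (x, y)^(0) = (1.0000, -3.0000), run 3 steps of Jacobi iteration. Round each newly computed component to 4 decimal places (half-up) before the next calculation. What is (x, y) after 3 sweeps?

Iteration 1:
  x = (0 - (3)·-3.0000) / (7) = 1.2857
  y = (10 - (-2)·1.0000) / (6) = 2.0000
Iteration 2:
  x = (0 - (3)·2.0000) / (7) = -0.8571
  y = (10 - (-2)·1.2857) / (6) = 2.0952
Iteration 3:
  x = (0 - (3)·2.0952) / (7) = -0.8979
  y = (10 - (-2)·-0.8571) / (6) = 1.3810

(-0.8979, 1.3810)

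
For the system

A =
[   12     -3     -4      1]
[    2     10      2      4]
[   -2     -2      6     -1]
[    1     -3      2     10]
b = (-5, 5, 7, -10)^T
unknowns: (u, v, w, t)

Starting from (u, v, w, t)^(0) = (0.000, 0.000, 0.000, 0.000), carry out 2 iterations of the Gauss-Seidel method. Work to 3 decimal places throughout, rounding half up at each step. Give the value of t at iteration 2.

-1.091

Iteration 1:
  u = (-5 - (-3)·0.000 - (-4)·0.000 - (1)·0.000) / (12) = -0.417
  v = (5 - (2)·-0.417 - (2)·0.000 - (4)·0.000) / (10) = 0.583
  w = (7 - (-2)·-0.417 - (-2)·0.583 - (-1)·0.000) / (6) = 1.222
  t = (-10 - (1)·-0.417 - (-3)·0.583 - (2)·1.222) / (10) = -1.028
Iteration 2:
  u = (-5 - (-3)·0.583 - (-4)·1.222 - (1)·-1.028) / (12) = 0.222
  v = (5 - (2)·0.222 - (2)·1.222 - (4)·-1.028) / (10) = 0.622
  w = (7 - (-2)·0.222 - (-2)·0.622 - (-1)·-1.028) / (6) = 1.277
  t = (-10 - (1)·0.222 - (-3)·0.622 - (2)·1.277) / (10) = -1.091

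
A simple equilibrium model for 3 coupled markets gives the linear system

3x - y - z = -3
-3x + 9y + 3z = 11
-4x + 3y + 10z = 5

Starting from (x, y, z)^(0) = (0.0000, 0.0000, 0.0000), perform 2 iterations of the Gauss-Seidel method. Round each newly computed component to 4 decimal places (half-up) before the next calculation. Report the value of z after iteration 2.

-0.1111

Iteration 1:
  x = (-3 - (-1)·0.0000 - (-1)·0.0000) / (3) = -1.0000
  y = (11 - (-3)·-1.0000 - (3)·0.0000) / (9) = 0.8889
  z = (5 - (-4)·-1.0000 - (3)·0.8889) / (10) = -0.1667
Iteration 2:
  x = (-3 - (-1)·0.8889 - (-1)·-0.1667) / (3) = -0.7593
  y = (11 - (-3)·-0.7593 - (3)·-0.1667) / (9) = 1.0247
  z = (5 - (-4)·-0.7593 - (3)·1.0247) / (10) = -0.1111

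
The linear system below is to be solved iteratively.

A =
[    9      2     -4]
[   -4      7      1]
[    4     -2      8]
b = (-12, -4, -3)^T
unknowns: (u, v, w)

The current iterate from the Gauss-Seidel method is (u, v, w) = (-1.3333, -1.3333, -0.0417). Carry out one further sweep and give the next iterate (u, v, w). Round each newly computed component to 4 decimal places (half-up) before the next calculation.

(-1.0556, -1.1687, -0.1394)

One sweep:
  u = (-12 - (2)·-1.3333 - (-4)·-0.0417) / (9) = -1.0556
  v = (-4 - (-4)·-1.0556 - (1)·-0.0417) / (7) = -1.1687
  w = (-3 - (4)·-1.0556 - (-2)·-1.1687) / (8) = -0.1394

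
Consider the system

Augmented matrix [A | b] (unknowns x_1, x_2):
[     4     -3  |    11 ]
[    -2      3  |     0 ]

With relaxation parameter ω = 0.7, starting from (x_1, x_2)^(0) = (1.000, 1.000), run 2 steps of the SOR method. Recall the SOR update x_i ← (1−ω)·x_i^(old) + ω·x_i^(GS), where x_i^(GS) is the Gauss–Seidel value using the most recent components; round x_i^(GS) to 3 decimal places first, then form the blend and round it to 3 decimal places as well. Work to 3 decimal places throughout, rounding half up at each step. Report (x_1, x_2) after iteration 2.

(3.581, 2.146)

Iteration 1:
  x_1: GS value = (11 - (-3)·1.000) / (4) = 3.500;  x_1 ← (1−ω)·1.000 + ω·3.500 = 2.750
  x_2: GS value = (0 - (-2)·2.750) / (3) = 1.833;  x_2 ← (1−ω)·1.000 + ω·1.833 = 1.583
Iteration 2:
  x_1: GS value = (11 - (-3)·1.583) / (4) = 3.937;  x_1 ← (1−ω)·2.750 + ω·3.937 = 3.581
  x_2: GS value = (0 - (-2)·3.581) / (3) = 2.387;  x_2 ← (1−ω)·1.583 + ω·2.387 = 2.146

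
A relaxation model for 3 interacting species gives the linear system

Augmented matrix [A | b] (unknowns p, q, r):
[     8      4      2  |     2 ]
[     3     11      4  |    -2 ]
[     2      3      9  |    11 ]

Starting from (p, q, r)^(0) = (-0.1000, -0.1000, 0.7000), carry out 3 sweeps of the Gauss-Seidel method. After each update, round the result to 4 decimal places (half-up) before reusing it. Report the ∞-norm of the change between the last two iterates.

Iteration 1:
  p = (2 - (4)·-0.1000 - (2)·0.7000) / (8) = 0.1250
  q = (-2 - (3)·0.1250 - (4)·0.7000) / (11) = -0.4705
  r = (11 - (2)·0.1250 - (3)·-0.4705) / (9) = 1.3513
Iteration 2:
  p = (2 - (4)·-0.4705 - (2)·1.3513) / (8) = 0.1474
  q = (-2 - (3)·0.1474 - (4)·1.3513) / (11) = -0.7134
  r = (11 - (2)·0.1474 - (3)·-0.7134) / (9) = 1.4273
Iteration 3:
  p = (2 - (4)·-0.7134 - (2)·1.4273) / (8) = 0.2499
  q = (-2 - (3)·0.2499 - (4)·1.4273) / (11) = -0.7690
  r = (11 - (2)·0.2499 - (3)·-0.7690) / (9) = 1.4230
Change: (0.1025, -0.0556, -0.0043) → max |·| = 0.1025

0.1025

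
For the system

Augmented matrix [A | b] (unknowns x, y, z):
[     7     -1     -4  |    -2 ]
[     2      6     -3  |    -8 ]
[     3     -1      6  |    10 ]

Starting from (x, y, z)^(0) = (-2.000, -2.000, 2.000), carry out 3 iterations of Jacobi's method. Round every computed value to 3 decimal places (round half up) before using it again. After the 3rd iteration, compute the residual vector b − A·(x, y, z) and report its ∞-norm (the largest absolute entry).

2.128

Iteration 1:
  x = (-2 - (-1)·-2.000 - (-4)·2.000) / (7) = 0.571
  y = (-8 - (2)·-2.000 - (-3)·2.000) / (6) = 0.333
  z = (10 - (3)·-2.000 - (-1)·-2.000) / (6) = 2.333
Iteration 2:
  x = (-2 - (-1)·0.333 - (-4)·2.333) / (7) = 1.095
  y = (-8 - (2)·0.571 - (-3)·2.333) / (6) = -0.357
  z = (10 - (3)·0.571 - (-1)·0.333) / (6) = 1.437
Iteration 3:
  x = (-2 - (-1)·-0.357 - (-4)·1.437) / (7) = 0.484
  y = (-8 - (2)·1.095 - (-3)·1.437) / (6) = -0.980
  z = (10 - (3)·1.095 - (-1)·-0.357) / (6) = 1.060
Residual b − A·x = (-2.128, 0.092, 1.208); ∞-norm = 2.128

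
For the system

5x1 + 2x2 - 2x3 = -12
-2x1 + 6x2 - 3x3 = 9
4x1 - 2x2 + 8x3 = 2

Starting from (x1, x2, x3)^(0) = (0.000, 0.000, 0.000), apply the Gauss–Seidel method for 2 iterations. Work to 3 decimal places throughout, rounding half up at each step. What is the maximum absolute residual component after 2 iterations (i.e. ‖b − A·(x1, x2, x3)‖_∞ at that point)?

1.774

Iteration 1:
  x1 = (-12 - (2)·0.000 - (-2)·0.000) / (5) = -2.400
  x2 = (9 - (-2)·-2.400 - (-3)·0.000) / (6) = 0.700
  x3 = (2 - (4)·-2.400 - (-2)·0.700) / (8) = 1.625
Iteration 2:
  x1 = (-12 - (2)·0.700 - (-2)·1.625) / (5) = -2.030
  x2 = (9 - (-2)·-2.030 - (-3)·1.625) / (6) = 1.636
  x3 = (2 - (4)·-2.030 - (-2)·1.636) / (8) = 1.674
Residual b − A·x = (-1.774, 0.146, 0.000); ∞-norm = 1.774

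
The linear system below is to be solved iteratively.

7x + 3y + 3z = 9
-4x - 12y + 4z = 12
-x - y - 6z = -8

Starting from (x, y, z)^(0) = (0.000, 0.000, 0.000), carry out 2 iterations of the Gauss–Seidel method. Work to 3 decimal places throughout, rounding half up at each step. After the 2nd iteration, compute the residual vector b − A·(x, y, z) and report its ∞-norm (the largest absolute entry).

Iteration 1:
  x = (9 - (3)·0.000 - (3)·0.000) / (7) = 1.286
  y = (12 - (-4)·1.286 - (4)·0.000) / (-12) = -1.429
  z = (-8 - (-1)·1.286 - (-1)·-1.429) / (-6) = 1.357
Iteration 2:
  x = (9 - (3)·-1.429 - (3)·1.357) / (7) = 1.317
  y = (12 - (-4)·1.317 - (4)·1.357) / (-12) = -0.987
  z = (-8 - (-1)·1.317 - (-1)·-0.987) / (-6) = 1.278
Residual b − A·x = (-1.092, 0.312, -0.002); ∞-norm = 1.092

1.092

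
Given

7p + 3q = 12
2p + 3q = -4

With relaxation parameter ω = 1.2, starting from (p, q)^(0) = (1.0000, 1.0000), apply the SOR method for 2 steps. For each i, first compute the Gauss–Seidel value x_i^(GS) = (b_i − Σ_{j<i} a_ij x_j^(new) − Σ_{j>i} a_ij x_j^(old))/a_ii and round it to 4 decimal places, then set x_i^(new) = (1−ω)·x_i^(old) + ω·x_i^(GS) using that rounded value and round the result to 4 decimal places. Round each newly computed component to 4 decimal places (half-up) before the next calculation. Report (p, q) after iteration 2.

Iteration 1:
  p: GS value = (12 - (3)·1.0000) / (7) = 1.2857;  p ← (1−ω)·1.0000 + ω·1.2857 = 1.3428
  q: GS value = (-4 - (2)·1.3428) / (3) = -2.2285;  q ← (1−ω)·1.0000 + ω·-2.2285 = -2.8742
Iteration 2:
  p: GS value = (12 - (3)·-2.8742) / (7) = 2.9461;  p ← (1−ω)·1.3428 + ω·2.9461 = 3.2668
  q: GS value = (-4 - (2)·3.2668) / (3) = -3.5112;  q ← (1−ω)·-2.8742 + ω·-3.5112 = -3.6386

(3.2668, -3.6386)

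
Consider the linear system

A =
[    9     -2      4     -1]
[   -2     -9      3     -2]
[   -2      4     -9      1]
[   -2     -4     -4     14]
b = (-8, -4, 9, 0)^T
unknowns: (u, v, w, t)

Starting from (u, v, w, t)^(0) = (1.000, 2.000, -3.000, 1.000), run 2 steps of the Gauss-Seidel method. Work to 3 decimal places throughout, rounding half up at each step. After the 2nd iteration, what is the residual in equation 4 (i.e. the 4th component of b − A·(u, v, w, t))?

Iteration 1:
  u = (-8 - (-2)·2.000 - (4)·-3.000 - (-1)·1.000) / (9) = 1.000
  v = (-4 - (-2)·1.000 - (3)·-3.000 - (-2)·1.000) / (-9) = -1.000
  w = (9 - (-2)·1.000 - (4)·-1.000 - (1)·1.000) / (-9) = -1.556
  t = (0 - (-2)·1.000 - (-4)·-1.000 - (-4)·-1.556) / (14) = -0.587
Iteration 2:
  u = (-8 - (-2)·-1.000 - (4)·-1.556 - (-1)·-0.587) / (9) = -0.485
  v = (-4 - (-2)·-0.485 - (3)·-1.556 - (-2)·-0.587) / (-9) = 0.164
  w = (9 - (-2)·-0.485 - (4)·0.164 - (1)·-0.587) / (-9) = -0.885
  t = (0 - (-2)·-0.485 - (-4)·0.164 - (-4)·-0.885) / (14) = -0.275
Residual b − A·x = (-0.042, -1.389, -0.316, -0.004)

-0.004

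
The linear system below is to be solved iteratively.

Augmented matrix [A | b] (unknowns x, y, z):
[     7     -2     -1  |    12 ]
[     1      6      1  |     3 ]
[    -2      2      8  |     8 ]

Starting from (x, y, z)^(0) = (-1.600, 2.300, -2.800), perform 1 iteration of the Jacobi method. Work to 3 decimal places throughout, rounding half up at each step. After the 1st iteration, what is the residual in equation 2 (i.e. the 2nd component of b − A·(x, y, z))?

-6.394

Iteration 1:
  x = (12 - (-2)·2.300 - (-1)·-2.800) / (7) = 1.971
  y = (3 - (1)·-1.600 - (1)·-2.800) / (6) = 1.233
  z = (8 - (-2)·-1.600 - (2)·2.300) / (8) = 0.025
Residual b − A·x = (0.694, -6.394, 9.276)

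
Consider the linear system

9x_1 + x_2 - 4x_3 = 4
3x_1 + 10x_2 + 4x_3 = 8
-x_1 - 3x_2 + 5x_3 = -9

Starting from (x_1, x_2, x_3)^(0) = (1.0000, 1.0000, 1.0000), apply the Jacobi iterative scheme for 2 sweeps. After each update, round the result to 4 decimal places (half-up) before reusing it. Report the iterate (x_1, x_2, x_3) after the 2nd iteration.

(-0.0111, 0.9667, -1.5844)

Iteration 1:
  x_1 = (4 - (1)·1.0000 - (-4)·1.0000) / (9) = 0.7778
  x_2 = (8 - (3)·1.0000 - (4)·1.0000) / (10) = 0.1000
  x_3 = (-9 - (-1)·1.0000 - (-3)·1.0000) / (5) = -1.0000
Iteration 2:
  x_1 = (4 - (1)·0.1000 - (-4)·-1.0000) / (9) = -0.0111
  x_2 = (8 - (3)·0.7778 - (4)·-1.0000) / (10) = 0.9667
  x_3 = (-9 - (-1)·0.7778 - (-3)·0.1000) / (5) = -1.5844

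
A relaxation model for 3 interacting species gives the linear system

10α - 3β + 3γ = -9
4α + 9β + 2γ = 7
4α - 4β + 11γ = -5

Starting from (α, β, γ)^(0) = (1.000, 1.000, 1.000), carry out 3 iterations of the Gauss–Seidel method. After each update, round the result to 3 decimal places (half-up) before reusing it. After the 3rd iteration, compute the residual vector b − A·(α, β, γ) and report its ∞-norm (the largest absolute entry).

0.032

Iteration 1:
  α = (-9 - (-3)·1.000 - (3)·1.000) / (10) = -0.900
  β = (7 - (4)·-0.900 - (2)·1.000) / (9) = 0.956
  γ = (-5 - (4)·-0.900 - (-4)·0.956) / (11) = 0.220
Iteration 2:
  α = (-9 - (-3)·0.956 - (3)·0.220) / (10) = -0.679
  β = (7 - (4)·-0.679 - (2)·0.220) / (9) = 1.031
  γ = (-5 - (4)·-0.679 - (-4)·1.031) / (11) = 0.167
Iteration 3:
  α = (-9 - (-3)·1.031 - (3)·0.167) / (10) = -0.641
  β = (7 - (4)·-0.641 - (2)·0.167) / (9) = 1.026
  γ = (-5 - (4)·-0.641 - (-4)·1.026) / (11) = 0.152
Residual b − A·x = (0.032, 0.026, -0.004); ∞-norm = 0.032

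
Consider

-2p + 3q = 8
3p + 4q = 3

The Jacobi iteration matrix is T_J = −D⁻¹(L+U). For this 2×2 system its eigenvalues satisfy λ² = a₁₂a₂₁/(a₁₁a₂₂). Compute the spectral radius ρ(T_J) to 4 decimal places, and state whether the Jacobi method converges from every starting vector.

1.0607

a₁₂a₂₁/(a₁₁a₂₂) = (3)·(3) / ((-2)·(4)) = -1.125000
ρ = √|-1.125000| = √1.125000 = 1.0607
ρ > 1, so Jacobi diverges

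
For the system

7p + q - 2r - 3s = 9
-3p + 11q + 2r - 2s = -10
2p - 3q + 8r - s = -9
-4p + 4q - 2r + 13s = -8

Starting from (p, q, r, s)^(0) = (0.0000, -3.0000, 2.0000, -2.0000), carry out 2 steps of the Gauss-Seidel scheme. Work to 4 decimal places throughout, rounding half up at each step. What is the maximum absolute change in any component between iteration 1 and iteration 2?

0.9264

Iteration 1:
  p = (9 - (1)·-3.0000 - (-2)·2.0000 - (-3)·-2.0000) / (7) = 1.4286
  q = (-10 - (-3)·1.4286 - (2)·2.0000 - (-2)·-2.0000) / (11) = -1.2467
  r = (-9 - (2)·1.4286 - (-3)·-1.2467 - (-1)·-2.0000) / (8) = -2.1997
  s = (-8 - (-4)·1.4286 - (4)·-1.2467 - (-2)·-2.1997) / (13) = -0.1306
Iteration 2:
  p = (9 - (1)·-1.2467 - (-2)·-2.1997 - (-3)·-0.1306) / (7) = 0.7794
  q = (-10 - (-3)·0.7794 - (2)·-2.1997 - (-2)·-0.1306) / (11) = -0.3203
  r = (-9 - (2)·0.7794 - (-3)·-0.3203 - (-1)·-0.1306) / (8) = -1.4563
  s = (-8 - (-4)·0.7794 - (4)·-0.3203 - (-2)·-1.4563) / (13) = -0.5011
Change: (-0.6492, 0.9264, 0.7434, -0.3705) → max |·| = 0.9264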